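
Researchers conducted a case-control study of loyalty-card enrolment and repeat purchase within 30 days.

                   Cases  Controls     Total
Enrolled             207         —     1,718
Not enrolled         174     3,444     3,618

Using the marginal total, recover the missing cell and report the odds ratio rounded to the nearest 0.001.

The missing cell is in the exposed row: 1718 − 207 = 1511.
So a = 207, b = 1511, c = 174, d = 3444.
OR = (a·d)/(b·c) = (207 × 3444) / (1511 × 174) = 712908 / 262914 = 2.71156

2.712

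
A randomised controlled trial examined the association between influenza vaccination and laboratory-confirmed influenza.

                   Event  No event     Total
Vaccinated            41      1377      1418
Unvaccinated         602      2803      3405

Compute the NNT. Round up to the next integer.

7

Risk in treated group = 41/1418 = 0.02891; risk in control = 602/3405 = 0.17680.
Absolute risk reduction = 0.17680 − 0.02891 = 0.14788
NNT = 1 / ARR = 1 / 0.14788 = 6.762 → round up → 7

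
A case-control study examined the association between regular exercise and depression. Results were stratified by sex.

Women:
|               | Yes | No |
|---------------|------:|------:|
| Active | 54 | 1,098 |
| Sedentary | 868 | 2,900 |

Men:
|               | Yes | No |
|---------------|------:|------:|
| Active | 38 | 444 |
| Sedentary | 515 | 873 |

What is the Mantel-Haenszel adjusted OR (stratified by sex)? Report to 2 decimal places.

0.16

OR_MH = Σ(aᵢdᵢ/nᵢ) / Σ(bᵢcᵢ/nᵢ), where nᵢ is the stratum total.
Stratum 1 (Women): n = 4920; a·d/n = 54·2900/4920 = 31.8293; b·c/n = 1098·868/4920 = 193.7122
Stratum 2 (Men): n = 1870; a·d/n = 38·873/1870 = 17.7401; b·c/n = 444·515/1870 = 122.2781
OR_MH = (31.8293 + 17.7401) / (193.7122 + 122.2781) = 49.5694 / 315.9903 = 0.15687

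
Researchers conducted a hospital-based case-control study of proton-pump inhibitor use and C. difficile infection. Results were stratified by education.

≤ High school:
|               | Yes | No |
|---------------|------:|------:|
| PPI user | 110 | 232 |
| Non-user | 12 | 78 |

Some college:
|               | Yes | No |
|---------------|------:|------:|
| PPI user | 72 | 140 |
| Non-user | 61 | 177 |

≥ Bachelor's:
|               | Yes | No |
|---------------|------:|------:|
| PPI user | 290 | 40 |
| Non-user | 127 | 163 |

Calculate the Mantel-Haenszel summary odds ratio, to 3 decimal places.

3.701

OR_MH = Σ(aᵢdᵢ/nᵢ) / Σ(bᵢcᵢ/nᵢ), where nᵢ is the stratum total.
Stratum 1 (≤ High school): n = 432; a·d/n = 110·78/432 = 19.8611; b·c/n = 232·12/432 = 6.4444
Stratum 2 (Some college): n = 450; a·d/n = 72·177/450 = 28.3200; b·c/n = 140·61/450 = 18.9778
Stratum 3 (≥ Bachelor's): n = 620; a·d/n = 290·163/620 = 76.2419; b·c/n = 40·127/620 = 8.1935
OR_MH = (19.8611 + 28.3200 + 76.2419) / (6.4444 + 18.9778 + 8.1935) = 124.4230 / 33.6158 = 3.70133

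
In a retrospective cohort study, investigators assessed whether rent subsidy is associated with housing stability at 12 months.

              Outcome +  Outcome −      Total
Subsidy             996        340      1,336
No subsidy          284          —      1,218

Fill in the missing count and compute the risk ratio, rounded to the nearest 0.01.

The missing cell is in the unexposed row: 1218 − 284 = 934.
So a = 996, b = 340, c = 284, d = 934.
RR = [a/(a+b)] / [c/(c+d)] = (996/1336) / (284/1218) = 0.74551/0.23317 = 3.19729

3.20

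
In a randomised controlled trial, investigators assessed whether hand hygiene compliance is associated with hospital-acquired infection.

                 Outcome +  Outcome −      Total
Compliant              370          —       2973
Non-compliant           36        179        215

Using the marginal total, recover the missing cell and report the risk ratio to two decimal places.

The missing cell is in the exposed row: 2973 − 370 = 2603.
So a = 370, b = 2603, c = 36, d = 179.
RR = [a/(a+b)] / [c/(c+d)] = (370/2973) / (36/215) = 0.12445/0.16744 = 0.74326

0.74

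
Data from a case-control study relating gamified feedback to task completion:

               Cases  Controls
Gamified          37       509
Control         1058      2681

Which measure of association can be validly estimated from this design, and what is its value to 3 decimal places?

Cells: a = 37, b = 509, c = 1058, d = 2681.
This is a case-control study: participants were sampled on outcome status, so risks in the source population cannot be estimated directly — relative risk is not valid here. The odds ratio is the appropriate measure.
OR = (a·d)/(b·c) = (37 × 2681) / (509 × 1058) = 99197 / 538522 = 0.18420

0.184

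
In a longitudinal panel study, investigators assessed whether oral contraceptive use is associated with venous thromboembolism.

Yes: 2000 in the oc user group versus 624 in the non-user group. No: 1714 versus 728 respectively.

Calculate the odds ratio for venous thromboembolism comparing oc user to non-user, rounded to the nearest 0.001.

1.361

From the description: a = 2000, b = 1714, c = 624, d = 728.
OR = (a·d)/(b·c) = (2000 × 728) / (1714 × 624) = 1456000 / 1069536 = 1.36134
The odds of venous thromboembolism are about 1.36 times as high in the oc user group.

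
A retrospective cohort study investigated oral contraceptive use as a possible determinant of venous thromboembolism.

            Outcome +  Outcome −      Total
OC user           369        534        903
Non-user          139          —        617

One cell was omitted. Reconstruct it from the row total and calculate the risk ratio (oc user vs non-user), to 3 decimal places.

1.814

The missing cell is in the unexposed row: 617 − 139 = 478.
So a = 369, b = 534, c = 139, d = 478.
RR = [a/(a+b)] / [c/(c+d)] = (369/903) / (139/617) = 0.40864/0.22528 = 1.81388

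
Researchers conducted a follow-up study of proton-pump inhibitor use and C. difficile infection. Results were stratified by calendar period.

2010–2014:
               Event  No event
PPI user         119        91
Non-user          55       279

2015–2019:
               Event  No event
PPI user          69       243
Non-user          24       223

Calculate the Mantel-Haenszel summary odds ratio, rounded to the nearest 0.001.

OR_MH = Σ(aᵢdᵢ/nᵢ) / Σ(bᵢcᵢ/nᵢ), where nᵢ is the stratum total.
Stratum 1 (2010–2014): n = 544; a·d/n = 119·279/544 = 61.0312; b·c/n = 91·55/544 = 9.2004
Stratum 2 (2015–2019): n = 559; a·d/n = 69·223/559 = 27.5259; b·c/n = 243·24/559 = 10.4329
OR_MH = (61.0312 + 27.5259) / (9.2004 + 10.4329) = 88.5572 / 19.6333 = 4.51056

4.511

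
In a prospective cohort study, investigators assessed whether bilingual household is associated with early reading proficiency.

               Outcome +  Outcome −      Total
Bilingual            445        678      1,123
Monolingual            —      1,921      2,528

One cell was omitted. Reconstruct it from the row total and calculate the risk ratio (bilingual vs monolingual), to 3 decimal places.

1.650

The missing cell is in the unexposed row: 2528 − 1921 = 607.
So a = 445, b = 678, c = 607, d = 1921.
RR = [a/(a+b)] / [c/(c+d)] = (445/1123) / (607/2528) = 0.39626/0.24011 = 1.65032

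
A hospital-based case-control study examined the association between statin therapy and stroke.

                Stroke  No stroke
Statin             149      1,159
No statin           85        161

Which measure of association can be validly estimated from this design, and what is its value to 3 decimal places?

0.244

Cells: a = 149, b = 1159, c = 85, d = 161.
This is a hospital-based case-control study: participants were sampled on outcome status, so risks in the source population cannot be estimated directly — relative risk is not valid here. The odds ratio is the appropriate measure.
OR = (a·d)/(b·c) = (149 × 161) / (1159 × 85) = 23989 / 98515 = 0.24351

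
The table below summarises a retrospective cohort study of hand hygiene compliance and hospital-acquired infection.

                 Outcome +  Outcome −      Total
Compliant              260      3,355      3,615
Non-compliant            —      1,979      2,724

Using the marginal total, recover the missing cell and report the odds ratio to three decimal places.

The missing cell is in the unexposed row: 2724 − 1979 = 745.
So a = 260, b = 3355, c = 745, d = 1979.
OR = (a·d)/(b·c) = (260 × 1979) / (3355 × 745) = 514540 / 2499475 = 0.20586

0.206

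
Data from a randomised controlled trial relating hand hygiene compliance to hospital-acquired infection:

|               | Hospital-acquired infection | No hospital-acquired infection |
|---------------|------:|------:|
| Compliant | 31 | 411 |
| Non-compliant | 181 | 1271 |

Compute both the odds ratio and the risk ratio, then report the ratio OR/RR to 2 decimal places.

Cells: a = 31, b = 411, c = 181, d = 1271.
OR = (31·1271)/(411·181) = 39401/74391 = 0.52965
Risk in exposed = 31/442 = 0.07014; risk in unexposed = 181/1452 = 0.12466; RR = 0.56264
OR/RR = 0.52965 / 0.56264 = 0.94137
The outcome is not rare, so the OR lies further from 1 than the RR.

0.94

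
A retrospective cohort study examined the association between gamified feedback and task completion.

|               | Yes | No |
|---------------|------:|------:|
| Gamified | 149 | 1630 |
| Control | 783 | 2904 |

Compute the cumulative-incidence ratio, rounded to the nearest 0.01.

0.39

Cells: a = 149, b = 1630, c = 783, d = 2904.
Risk in exposed = 149/1779 = 0.08375; risk in unexposed = 783/3687 = 0.21237.
RR = 0.08375 / 0.21237 = 0.39439
The risk is 61% lower among the exposed than among the unexposed.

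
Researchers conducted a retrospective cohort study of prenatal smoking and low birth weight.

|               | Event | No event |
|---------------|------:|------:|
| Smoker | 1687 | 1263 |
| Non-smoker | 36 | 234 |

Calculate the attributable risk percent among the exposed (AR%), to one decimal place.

76.7

Cells: a = 1687, b = 1263, c = 36, d = 234.
Risk in exposed = 1687/2950 = 0.57186; risk in unexposed = 36/270 = 0.13333.
RR = 0.57186/0.13333 = 4.28898
AR% = (RR − 1)/RR × 100 = (4.28898 − 1)/4.28898 × 100 = 76.6844%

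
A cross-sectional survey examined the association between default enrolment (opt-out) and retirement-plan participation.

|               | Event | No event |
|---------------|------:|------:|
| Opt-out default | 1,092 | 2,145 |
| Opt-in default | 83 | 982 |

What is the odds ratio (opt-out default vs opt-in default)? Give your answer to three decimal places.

Cells: a = 1092, b = 2145, c = 83, d = 982.
OR = (a·d)/(b·c) = (1092 × 982) / (2145 × 83) = 1072344 / 178035 = 6.02322
The odds of retirement-plan participation are about 6.02 times as high in the opt-out default group.

6.023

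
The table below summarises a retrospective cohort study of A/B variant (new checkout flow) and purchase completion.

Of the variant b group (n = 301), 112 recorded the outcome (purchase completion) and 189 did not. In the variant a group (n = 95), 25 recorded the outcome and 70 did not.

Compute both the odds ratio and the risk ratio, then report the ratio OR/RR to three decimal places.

1.173

From the description: a = 112, b = 189, c = 25, d = 70.
OR = (112·70)/(189·25) = 7840/4725 = 1.65926
Risk in exposed = 112/301 = 0.37209; risk in unexposed = 25/95 = 0.26316; RR = 1.41395
OR/RR = 1.65926 / 1.41395 = 1.17349
The outcome is not rare, so the OR lies further from 1 than the RR.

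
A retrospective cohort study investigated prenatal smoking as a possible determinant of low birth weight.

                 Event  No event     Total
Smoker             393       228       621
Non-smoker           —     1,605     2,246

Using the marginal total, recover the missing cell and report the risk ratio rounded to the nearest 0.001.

2.217

The missing cell is in the unexposed row: 2246 − 1605 = 641.
So a = 393, b = 228, c = 641, d = 1605.
RR = [a/(a+b)] / [c/(c+d)] = (393/621) / (641/2246) = 0.63285/0.28540 = 2.21744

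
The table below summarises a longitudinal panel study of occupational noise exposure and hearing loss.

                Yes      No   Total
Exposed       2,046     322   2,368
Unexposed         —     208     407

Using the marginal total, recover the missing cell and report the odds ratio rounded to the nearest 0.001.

6.641

The missing cell is in the unexposed row: 407 − 208 = 199.
So a = 2046, b = 322, c = 199, d = 208.
OR = (a·d)/(b·c) = (2046 × 208) / (322 × 199) = 425568 / 64078 = 6.64141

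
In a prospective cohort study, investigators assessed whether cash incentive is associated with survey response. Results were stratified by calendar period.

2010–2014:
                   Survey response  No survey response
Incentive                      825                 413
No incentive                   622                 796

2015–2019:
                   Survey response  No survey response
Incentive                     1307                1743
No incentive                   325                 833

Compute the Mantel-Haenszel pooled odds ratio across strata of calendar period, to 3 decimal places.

OR_MH = Σ(aᵢdᵢ/nᵢ) / Σ(bᵢcᵢ/nᵢ), where nᵢ is the stratum total.
Stratum 1 (2010–2014): n = 2656; a·d/n = 825·796/2656 = 247.2515; b·c/n = 413·622/2656 = 96.7191
Stratum 2 (2015–2019): n = 4208; a·d/n = 1307·833/4208 = 258.7288; b·c/n = 1743·325/4208 = 134.6186
OR_MH = (247.2515 + 258.7288) / (96.7191 + 134.6186) = 505.9804 / 231.3377 = 2.18719

2.187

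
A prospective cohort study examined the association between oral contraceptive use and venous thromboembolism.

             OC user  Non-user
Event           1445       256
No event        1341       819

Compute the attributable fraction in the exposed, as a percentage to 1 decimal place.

Reading the table with exposure as columns: a = 1445 (OC user, case), b = 1341 (OC user, non-case), c = 256 (Non-user, case), d = 819.
Risk in exposed = 1445/2786 = 0.51866; risk in unexposed = 256/1075 = 0.23814.
RR = 0.51866/0.23814 = 2.17799
AR% = (RR − 1)/RR × 100 = (2.17799 − 1)/2.17799 × 100 = 54.0860%

54.1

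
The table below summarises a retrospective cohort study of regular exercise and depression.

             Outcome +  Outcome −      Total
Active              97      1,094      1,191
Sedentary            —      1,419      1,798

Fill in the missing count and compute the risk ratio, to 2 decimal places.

0.39

The missing cell is in the unexposed row: 1798 − 1419 = 379.
So a = 97, b = 1094, c = 379, d = 1419.
RR = [a/(a+b)] / [c/(c+d)] = (97/1191) / (379/1798) = 0.08144/0.21079 = 0.38638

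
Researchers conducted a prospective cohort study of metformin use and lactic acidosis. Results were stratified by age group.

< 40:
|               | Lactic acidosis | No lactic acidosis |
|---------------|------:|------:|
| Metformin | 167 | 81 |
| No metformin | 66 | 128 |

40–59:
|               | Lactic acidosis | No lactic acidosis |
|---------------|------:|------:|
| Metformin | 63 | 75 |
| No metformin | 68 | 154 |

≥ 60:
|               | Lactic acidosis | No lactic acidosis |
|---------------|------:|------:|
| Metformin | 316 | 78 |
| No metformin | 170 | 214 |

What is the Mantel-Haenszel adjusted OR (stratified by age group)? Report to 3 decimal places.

3.746

OR_MH = Σ(aᵢdᵢ/nᵢ) / Σ(bᵢcᵢ/nᵢ), where nᵢ is the stratum total.
Stratum 1 (< 40): n = 442; a·d/n = 167·128/442 = 48.3620; b·c/n = 81·66/442 = 12.0950
Stratum 2 (40–59): n = 360; a·d/n = 63·154/360 = 26.9500; b·c/n = 75·68/360 = 14.1667
Stratum 3 (≥ 60): n = 778; a·d/n = 316·214/778 = 86.9203; b·c/n = 78·170/778 = 17.0437
OR_MH = (48.3620 + 26.9500 + 86.9203) / (12.0950 + 14.1667 + 17.0437) = 162.2323 / 43.3054 = 3.74624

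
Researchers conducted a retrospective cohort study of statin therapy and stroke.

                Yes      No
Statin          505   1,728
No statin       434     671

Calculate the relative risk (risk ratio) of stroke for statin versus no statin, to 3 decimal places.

0.576

Cells: a = 505, b = 1728, c = 434, d = 671.
Risk in exposed = 505/2233 = 0.22615; risk in unexposed = 434/1105 = 0.39276.
RR = 0.22615 / 0.39276 = 0.57580
The risk is 42% lower among the exposed than among the unexposed.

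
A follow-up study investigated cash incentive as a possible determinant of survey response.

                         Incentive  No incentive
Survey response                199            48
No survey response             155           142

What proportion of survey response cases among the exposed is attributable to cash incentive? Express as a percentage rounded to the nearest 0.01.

55.06

Reading the table with exposure as columns: a = 199 (Incentive, case), b = 155 (Incentive, non-case), c = 48 (No incentive, case), d = 142.
Risk in exposed = 199/354 = 0.56215; risk in unexposed = 48/190 = 0.25263.
RR = 0.56215/0.25263 = 2.22516
AR% = (RR − 1)/RR × 100 = (2.22516 − 1)/2.22516 × 100 = 55.0595%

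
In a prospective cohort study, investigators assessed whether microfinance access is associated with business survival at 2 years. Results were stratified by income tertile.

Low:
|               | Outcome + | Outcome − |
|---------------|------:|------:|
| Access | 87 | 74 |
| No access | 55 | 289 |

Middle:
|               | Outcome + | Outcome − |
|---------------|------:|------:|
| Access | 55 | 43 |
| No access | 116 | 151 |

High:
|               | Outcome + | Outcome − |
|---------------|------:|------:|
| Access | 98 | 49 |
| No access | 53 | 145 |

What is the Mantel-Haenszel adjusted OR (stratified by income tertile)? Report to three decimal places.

3.888

OR_MH = Σ(aᵢdᵢ/nᵢ) / Σ(bᵢcᵢ/nᵢ), where nᵢ is the stratum total.
Stratum 1 (Low): n = 505; a·d/n = 87·289/505 = 49.7881; b·c/n = 74·55/505 = 8.0594
Stratum 2 (Middle): n = 365; a·d/n = 55·151/365 = 22.7534; b·c/n = 43·116/365 = 13.6658
Stratum 3 (High): n = 345; a·d/n = 98·145/345 = 41.1884; b·c/n = 49·53/345 = 7.5275
OR_MH = (49.7881 + 22.7534 + 41.1884) / (8.0594 + 13.6658 + 7.5275) = 113.7299 / 29.2527 = 3.88785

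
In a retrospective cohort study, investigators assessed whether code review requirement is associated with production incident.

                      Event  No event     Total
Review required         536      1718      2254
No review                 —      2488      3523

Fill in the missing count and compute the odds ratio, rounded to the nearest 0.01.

The missing cell is in the unexposed row: 3523 − 2488 = 1035.
So a = 536, b = 1718, c = 1035, d = 2488.
OR = (a·d)/(b·c) = (536 × 2488) / (1718 × 1035) = 1333568 / 1778130 = 0.74998

0.75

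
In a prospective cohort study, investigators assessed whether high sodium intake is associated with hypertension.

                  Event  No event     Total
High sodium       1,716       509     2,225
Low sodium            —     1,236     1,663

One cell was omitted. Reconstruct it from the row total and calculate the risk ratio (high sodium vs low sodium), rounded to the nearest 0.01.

The missing cell is in the unexposed row: 1663 − 1236 = 427.
So a = 1716, b = 509, c = 427, d = 1236.
RR = [a/(a+b)] / [c/(c+d)] = (1716/2225) / (427/1663) = 0.77124/0.25676 = 3.00367

3.00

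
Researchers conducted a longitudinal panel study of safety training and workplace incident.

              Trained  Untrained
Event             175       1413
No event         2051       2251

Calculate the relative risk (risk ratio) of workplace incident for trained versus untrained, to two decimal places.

Reading the table with exposure as columns: a = 175 (Trained, case), b = 2051 (Trained, non-case), c = 1413 (Untrained, case), d = 2251.
Risk in exposed = 175/2226 = 0.07862; risk in unexposed = 1413/3664 = 0.38564.
RR = 0.07862 / 0.38564 = 0.20386
The risk is 80% lower among the exposed than among the unexposed.

0.20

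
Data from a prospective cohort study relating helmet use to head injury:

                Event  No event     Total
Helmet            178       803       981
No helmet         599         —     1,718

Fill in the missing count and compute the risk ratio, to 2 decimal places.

The missing cell is in the unexposed row: 1718 − 599 = 1119.
So a = 178, b = 803, c = 599, d = 1119.
RR = [a/(a+b)] / [c/(c+d)] = (178/981) / (599/1718) = 0.18145/0.34866 = 0.52041

0.52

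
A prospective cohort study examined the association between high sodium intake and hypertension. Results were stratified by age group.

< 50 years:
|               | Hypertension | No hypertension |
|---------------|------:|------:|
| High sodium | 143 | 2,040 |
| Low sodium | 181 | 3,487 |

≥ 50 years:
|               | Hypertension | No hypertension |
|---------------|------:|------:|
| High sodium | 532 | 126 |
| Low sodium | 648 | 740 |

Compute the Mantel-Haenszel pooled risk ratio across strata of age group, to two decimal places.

1.63

RR_MH = Σ(aᵢ·n₀ᵢ/nᵢ) / Σ(cᵢ·n₁ᵢ/nᵢ), with n₁ᵢ = aᵢ+bᵢ (exposed), n₀ᵢ = cᵢ+dᵢ (unexposed), nᵢ = n₁ᵢ+n₀ᵢ.
Stratum 1 (< 50 years): n₁ = 2183, n₀ = 3668, n = 5851; a·n₀/n = 143·3668/5851 = 89.6469; c·n₁/n = 181·2183/5851 = 67.5308
Stratum 2 (≥ 50 years): n₁ = 658, n₀ = 1388, n = 2046; a·n₀/n = 532·1388/2046 = 360.9071; c·n₁/n = 648·658/2046 = 208.3988
RR_MH = (89.6469 + 360.9071) / (67.5308 + 208.3988) = 450.5540 / 275.9297 = 1.63286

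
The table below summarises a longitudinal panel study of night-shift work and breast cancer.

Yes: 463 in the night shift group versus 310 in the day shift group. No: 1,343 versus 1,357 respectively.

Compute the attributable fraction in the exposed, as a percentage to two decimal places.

27.46

From the description: a = 463, b = 1343, c = 310, d = 1357.
Risk in exposed = 463/1806 = 0.25637; risk in unexposed = 310/1667 = 0.18596.
RR = 0.25637/0.18596 = 1.37860
AR% = (RR − 1)/RR × 100 = (1.37860 − 1)/1.37860 × 100 = 27.4625%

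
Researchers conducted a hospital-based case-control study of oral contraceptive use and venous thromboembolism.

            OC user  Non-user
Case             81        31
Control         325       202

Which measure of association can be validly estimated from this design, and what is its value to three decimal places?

1.624

Reading the table with exposure as columns: a = 81 (OC user, case), b = 325 (OC user, non-case), c = 31 (Non-user, case), d = 202.
This is a hospital-based case-control study: participants were sampled on outcome status, so risks in the source population cannot be estimated directly — relative risk is not valid here. The odds ratio is the appropriate measure.
OR = (a·d)/(b·c) = (81 × 202) / (325 × 31) = 16362 / 10075 = 1.62402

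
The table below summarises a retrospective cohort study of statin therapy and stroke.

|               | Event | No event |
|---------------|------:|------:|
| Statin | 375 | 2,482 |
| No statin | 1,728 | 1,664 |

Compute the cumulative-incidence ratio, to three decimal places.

Cells: a = 375, b = 2482, c = 1728, d = 1664.
Risk in exposed = 375/2857 = 0.13126; risk in unexposed = 1728/3392 = 0.50943.
RR = 0.13126 / 0.50943 = 0.25765
The risk is 74% lower among the exposed than among the unexposed.

0.258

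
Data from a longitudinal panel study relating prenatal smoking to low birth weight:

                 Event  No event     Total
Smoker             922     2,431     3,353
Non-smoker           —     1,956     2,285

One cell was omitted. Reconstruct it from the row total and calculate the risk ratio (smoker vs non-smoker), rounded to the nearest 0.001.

The missing cell is in the unexposed row: 2285 − 1956 = 329.
So a = 922, b = 2431, c = 329, d = 1956.
RR = [a/(a+b)] / [c/(c+d)] = (922/3353) / (329/2285) = 0.27498/0.14398 = 1.90980

1.910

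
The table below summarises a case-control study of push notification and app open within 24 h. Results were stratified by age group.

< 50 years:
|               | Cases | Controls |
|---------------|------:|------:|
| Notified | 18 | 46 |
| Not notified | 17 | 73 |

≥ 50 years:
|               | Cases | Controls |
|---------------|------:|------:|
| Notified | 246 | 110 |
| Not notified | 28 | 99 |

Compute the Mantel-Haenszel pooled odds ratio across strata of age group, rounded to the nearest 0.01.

OR_MH = Σ(aᵢdᵢ/nᵢ) / Σ(bᵢcᵢ/nᵢ), where nᵢ is the stratum total.
Stratum 1 (< 50 years): n = 154; a·d/n = 18·73/154 = 8.5325; b·c/n = 46·17/154 = 5.0779
Stratum 2 (≥ 50 years): n = 483; a·d/n = 246·99/483 = 50.4224; b·c/n = 110·28/483 = 6.3768
OR_MH = (8.5325 + 50.4224) / (5.0779 + 6.3768) = 58.9548 / 11.4547 = 5.14677

5.15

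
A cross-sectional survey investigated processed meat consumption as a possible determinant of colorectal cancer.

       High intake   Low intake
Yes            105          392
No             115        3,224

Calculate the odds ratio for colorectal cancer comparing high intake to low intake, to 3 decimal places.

Reading the table with exposure as columns: a = 105 (High intake, case), b = 115 (High intake, non-case), c = 392 (Low intake, case), d = 3224.
OR = (a·d)/(b·c) = (105 × 3224) / (115 × 392) = 338520 / 45080 = 7.50932
The odds of colorectal cancer are about 7.51 times as high in the high intake group.

7.509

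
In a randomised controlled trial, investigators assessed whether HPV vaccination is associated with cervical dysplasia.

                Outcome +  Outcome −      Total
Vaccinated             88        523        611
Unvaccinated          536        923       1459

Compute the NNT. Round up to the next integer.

5

Risk in treated group = 88/611 = 0.14403; risk in control = 536/1459 = 0.36737.
Absolute risk reduction = 0.36737 − 0.14403 = 0.22335
NNT = 1 / ARR = 1 / 0.22335 = 4.477 → round up → 5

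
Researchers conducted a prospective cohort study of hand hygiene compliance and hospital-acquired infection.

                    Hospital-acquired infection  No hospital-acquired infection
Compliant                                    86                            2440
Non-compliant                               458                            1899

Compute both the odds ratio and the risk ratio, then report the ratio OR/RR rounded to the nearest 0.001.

0.834

Cells: a = 86, b = 2440, c = 458, d = 1899.
OR = (86·1899)/(2440·458) = 163314/1117520 = 0.14614
Risk in exposed = 86/2526 = 0.03405; risk in unexposed = 458/2357 = 0.19431; RR = 0.17521
OR/RR = 0.14614 / 0.17521 = 0.83408
The outcome is not rare, so the OR lies further from 1 than the RR.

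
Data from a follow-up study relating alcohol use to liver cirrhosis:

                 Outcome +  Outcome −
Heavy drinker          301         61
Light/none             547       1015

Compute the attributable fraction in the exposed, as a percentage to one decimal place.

57.9

Cells: a = 301, b = 61, c = 547, d = 1015.
Risk in exposed = 301/362 = 0.83149; risk in unexposed = 547/1562 = 0.35019.
RR = 0.83149/0.35019 = 2.37439
AR% = (RR − 1)/RR × 100 = (2.37439 − 1)/2.37439 × 100 = 57.8839%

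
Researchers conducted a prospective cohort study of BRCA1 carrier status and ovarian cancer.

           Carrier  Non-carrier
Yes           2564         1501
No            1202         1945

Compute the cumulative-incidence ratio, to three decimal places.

1.563

Reading the table with exposure as columns: a = 2564 (Carrier, case), b = 1202 (Carrier, non-case), c = 1501 (Non-carrier, case), d = 1945.
Risk in exposed = 2564/3766 = 0.68083; risk in unexposed = 1501/3446 = 0.43558.
RR = 0.68083 / 0.43558 = 1.56305
The risk among the exposed is 1.56 times that among the unexposed.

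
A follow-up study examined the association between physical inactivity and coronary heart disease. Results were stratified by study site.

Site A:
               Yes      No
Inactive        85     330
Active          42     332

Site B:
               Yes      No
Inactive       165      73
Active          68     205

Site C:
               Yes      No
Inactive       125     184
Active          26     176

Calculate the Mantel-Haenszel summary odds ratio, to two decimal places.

OR_MH = Σ(aᵢdᵢ/nᵢ) / Σ(bᵢcᵢ/nᵢ), where nᵢ is the stratum total.
Stratum 1 (Site A): n = 789; a·d/n = 85·332/789 = 35.7668; b·c/n = 330·42/789 = 17.5665
Stratum 2 (Site B): n = 511; a·d/n = 165·205/511 = 66.1937; b·c/n = 73·68/511 = 9.7143
Stratum 3 (Site C): n = 511; a·d/n = 125·176/511 = 43.0528; b·c/n = 184·26/511 = 9.3620
OR_MH = (35.7668 + 66.1937 + 43.0528) / (17.5665 + 9.7143 + 9.3620) = 145.0134 / 36.6429 = 3.95748

3.96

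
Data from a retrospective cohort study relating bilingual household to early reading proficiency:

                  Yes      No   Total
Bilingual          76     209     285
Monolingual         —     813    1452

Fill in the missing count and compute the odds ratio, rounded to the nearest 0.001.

0.463

The missing cell is in the unexposed row: 1452 − 813 = 639.
So a = 76, b = 209, c = 639, d = 813.
OR = (a·d)/(b·c) = (76 × 813) / (209 × 639) = 61788 / 133551 = 0.46265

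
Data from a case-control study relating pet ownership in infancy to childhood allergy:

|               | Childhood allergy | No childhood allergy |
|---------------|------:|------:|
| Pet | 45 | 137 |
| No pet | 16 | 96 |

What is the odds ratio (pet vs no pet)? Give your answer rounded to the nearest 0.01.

Cells: a = 45, b = 137, c = 16, d = 96.
OR = (a·d)/(b·c) = (45 × 96) / (137 × 16) = 4320 / 2192 = 1.97080
The odds of childhood allergy are about 1.97 times as high in the pet group.

1.97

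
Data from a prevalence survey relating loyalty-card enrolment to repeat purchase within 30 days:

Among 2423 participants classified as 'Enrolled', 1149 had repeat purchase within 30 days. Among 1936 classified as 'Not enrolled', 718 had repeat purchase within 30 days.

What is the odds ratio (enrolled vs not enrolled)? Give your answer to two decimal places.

1.53

From the description: a = 1149, b = 1274, c = 718, d = 1218.
OR = (a·d)/(b·c) = (1149 × 1218) / (1274 × 718) = 1399482 / 914732 = 1.52994
The odds of repeat purchase within 30 days are about 1.53 times as high in the enrolled group.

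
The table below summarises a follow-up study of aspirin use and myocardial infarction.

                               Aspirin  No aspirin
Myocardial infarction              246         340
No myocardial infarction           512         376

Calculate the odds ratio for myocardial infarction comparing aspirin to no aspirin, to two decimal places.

Reading the table with exposure as columns: a = 246 (Aspirin, case), b = 512 (Aspirin, non-case), c = 340 (No aspirin, case), d = 376.
OR = (a·d)/(b·c) = (246 × 376) / (512 × 340) = 92496 / 174080 = 0.53134
Exposure is associated with lower odds of myocardial infarction (OR = 0.53 < 1).

0.53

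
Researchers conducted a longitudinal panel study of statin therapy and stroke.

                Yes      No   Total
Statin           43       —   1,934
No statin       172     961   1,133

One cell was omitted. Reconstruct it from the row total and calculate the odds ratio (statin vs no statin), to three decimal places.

0.127

The missing cell is in the exposed row: 1934 − 43 = 1891.
So a = 43, b = 1891, c = 172, d = 961.
OR = (a·d)/(b·c) = (43 × 961) / (1891 × 172) = 41323 / 325252 = 0.12705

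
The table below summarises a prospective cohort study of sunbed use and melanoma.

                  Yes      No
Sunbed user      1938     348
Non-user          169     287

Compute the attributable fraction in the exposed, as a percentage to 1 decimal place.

Cells: a = 1938, b = 348, c = 169, d = 287.
Risk in exposed = 1938/2286 = 0.84777; risk in unexposed = 169/456 = 0.37061.
RR = 0.84777/0.37061 = 2.28747
AR% = (RR − 1)/RR × 100 = (2.28747 − 1)/2.28747 × 100 = 56.2836%

56.3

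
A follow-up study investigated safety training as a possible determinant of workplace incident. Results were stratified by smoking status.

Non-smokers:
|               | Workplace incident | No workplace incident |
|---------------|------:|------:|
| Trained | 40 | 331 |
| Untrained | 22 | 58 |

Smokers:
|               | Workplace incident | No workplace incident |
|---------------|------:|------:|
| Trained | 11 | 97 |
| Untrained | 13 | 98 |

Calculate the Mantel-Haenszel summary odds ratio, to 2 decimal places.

OR_MH = Σ(aᵢdᵢ/nᵢ) / Σ(bᵢcᵢ/nᵢ), where nᵢ is the stratum total.
Stratum 1 (Non-smokers): n = 451; a·d/n = 40·58/451 = 5.1441; b·c/n = 331·22/451 = 16.1463
Stratum 2 (Smokers): n = 219; a·d/n = 11·98/219 = 4.9224; b·c/n = 97·13/219 = 5.7580
OR_MH = (5.1441 + 4.9224) / (16.1463 + 5.7580) = 10.0665 / 21.9043 = 0.45957

0.46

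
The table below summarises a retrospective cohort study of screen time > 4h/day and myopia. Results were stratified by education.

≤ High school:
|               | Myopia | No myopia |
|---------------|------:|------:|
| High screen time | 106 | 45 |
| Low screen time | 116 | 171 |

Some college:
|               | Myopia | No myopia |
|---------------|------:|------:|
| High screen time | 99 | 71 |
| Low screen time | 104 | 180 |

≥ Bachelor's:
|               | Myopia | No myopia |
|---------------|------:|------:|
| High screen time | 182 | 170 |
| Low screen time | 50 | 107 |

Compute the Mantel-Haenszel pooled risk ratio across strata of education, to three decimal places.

1.652

RR_MH = Σ(aᵢ·n₀ᵢ/nᵢ) / Σ(cᵢ·n₁ᵢ/nᵢ), with n₁ᵢ = aᵢ+bᵢ (exposed), n₀ᵢ = cᵢ+dᵢ (unexposed), nᵢ = n₁ᵢ+n₀ᵢ.
Stratum 1 (≤ High school): n₁ = 151, n₀ = 287, n = 438; a·n₀/n = 106·287/438 = 69.4566; c·n₁/n = 116·151/438 = 39.9909
Stratum 2 (Some college): n₁ = 170, n₀ = 284, n = 454; a·n₀/n = 99·284/454 = 61.9295; c·n₁/n = 104·170/454 = 38.9427
Stratum 3 (≥ Bachelor's): n₁ = 352, n₀ = 157, n = 509; a·n₀/n = 182·157/509 = 56.1375; c·n₁/n = 50·352/509 = 34.5776
RR_MH = (69.4566 + 61.9295 + 56.1375) / (39.9909 + 38.9427 + 34.5776) = 187.5237 / 113.5112 = 1.65203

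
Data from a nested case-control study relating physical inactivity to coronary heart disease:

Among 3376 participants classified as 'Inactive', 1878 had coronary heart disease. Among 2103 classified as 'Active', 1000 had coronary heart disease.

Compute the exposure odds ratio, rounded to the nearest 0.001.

From the description: a = 1878, b = 1498, c = 1000, d = 1103.
OR = (a·d)/(b·c) = (1878 × 1103) / (1498 × 1000) = 2071434 / 1498000 = 1.38280
The odds of coronary heart disease are about 1.38 times as high in the inactive group.

1.383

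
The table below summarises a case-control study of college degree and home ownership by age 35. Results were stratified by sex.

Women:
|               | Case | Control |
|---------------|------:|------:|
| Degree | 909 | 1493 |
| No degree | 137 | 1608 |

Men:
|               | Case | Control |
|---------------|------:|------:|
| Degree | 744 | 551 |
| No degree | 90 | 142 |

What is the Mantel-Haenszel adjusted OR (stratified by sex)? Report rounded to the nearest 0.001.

OR_MH = Σ(aᵢdᵢ/nᵢ) / Σ(bᵢcᵢ/nᵢ), where nᵢ is the stratum total.
Stratum 1 (Women): n = 4147; a·d/n = 909·1608/4147 = 352.4649; b·c/n = 1493·137/4147 = 49.3226
Stratum 2 (Men): n = 1527; a·d/n = 744·142/1527 = 69.1866; b·c/n = 551·90/1527 = 32.4754
OR_MH = (352.4649 + 69.1866) / (49.3226 + 32.4754) = 421.6516 / 81.7981 = 5.15479

5.155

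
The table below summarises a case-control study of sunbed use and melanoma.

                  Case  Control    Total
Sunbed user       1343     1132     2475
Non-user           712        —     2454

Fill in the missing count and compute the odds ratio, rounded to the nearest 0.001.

The missing cell is in the unexposed row: 2454 − 712 = 1742.
So a = 1343, b = 1132, c = 712, d = 1742.
OR = (a·d)/(b·c) = (1343 × 1742) / (1132 × 712) = 2339506 / 805984 = 2.90267

2.903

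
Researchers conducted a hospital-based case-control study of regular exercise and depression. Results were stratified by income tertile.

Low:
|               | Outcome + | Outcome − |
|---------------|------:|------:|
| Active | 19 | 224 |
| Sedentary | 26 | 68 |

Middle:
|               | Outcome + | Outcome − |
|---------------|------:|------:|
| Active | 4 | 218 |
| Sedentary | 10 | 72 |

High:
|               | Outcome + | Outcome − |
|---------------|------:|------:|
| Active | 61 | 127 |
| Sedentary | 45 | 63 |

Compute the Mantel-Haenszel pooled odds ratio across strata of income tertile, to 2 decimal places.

OR_MH = Σ(aᵢdᵢ/nᵢ) / Σ(bᵢcᵢ/nᵢ), where nᵢ is the stratum total.
Stratum 1 (Low): n = 337; a·d/n = 19·68/337 = 3.8338; b·c/n = 224·26/337 = 17.2819
Stratum 2 (Middle): n = 304; a·d/n = 4·72/304 = 0.9474; b·c/n = 218·10/304 = 7.1711
Stratum 3 (High): n = 296; a·d/n = 61·63/296 = 12.9831; b·c/n = 127·45/296 = 19.3074
OR_MH = (3.8338 + 0.9474 + 12.9831) / (17.2819 + 7.1711 + 19.3074) = 17.7643 / 43.7604 = 0.40594

0.41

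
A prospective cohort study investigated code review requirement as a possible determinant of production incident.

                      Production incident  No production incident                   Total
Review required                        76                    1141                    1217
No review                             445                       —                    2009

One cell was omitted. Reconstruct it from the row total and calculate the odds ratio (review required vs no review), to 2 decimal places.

0.23

The missing cell is in the unexposed row: 2009 − 445 = 1564.
So a = 76, b = 1141, c = 445, d = 1564.
OR = (a·d)/(b·c) = (76 × 1564) / (1141 × 445) = 118864 / 507745 = 0.23410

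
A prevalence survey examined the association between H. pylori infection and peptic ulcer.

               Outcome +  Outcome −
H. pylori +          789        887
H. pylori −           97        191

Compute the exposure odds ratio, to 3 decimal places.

1.752

Cells: a = 789, b = 887, c = 97, d = 191.
OR = (a·d)/(b·c) = (789 × 191) / (887 × 97) = 150699 / 86039 = 1.75152
The odds of peptic ulcer are about 1.75 times as high in the h. pylori + group.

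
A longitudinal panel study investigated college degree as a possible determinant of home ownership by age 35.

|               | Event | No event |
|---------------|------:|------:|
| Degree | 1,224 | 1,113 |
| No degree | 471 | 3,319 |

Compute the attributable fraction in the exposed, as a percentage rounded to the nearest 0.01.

76.27

Cells: a = 1224, b = 1113, c = 471, d = 3319.
Risk in exposed = 1224/2337 = 0.52375; risk in unexposed = 471/3790 = 0.12427.
RR = 0.52375/0.12427 = 4.21445
AR% = (RR − 1)/RR × 100 = (4.21445 − 1)/4.21445 × 100 = 76.2721%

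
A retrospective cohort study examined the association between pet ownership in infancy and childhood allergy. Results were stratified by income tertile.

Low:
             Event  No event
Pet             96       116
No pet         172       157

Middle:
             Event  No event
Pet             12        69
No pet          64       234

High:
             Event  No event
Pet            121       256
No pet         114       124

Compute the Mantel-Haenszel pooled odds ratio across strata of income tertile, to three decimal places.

0.622

OR_MH = Σ(aᵢdᵢ/nᵢ) / Σ(bᵢcᵢ/nᵢ), where nᵢ is the stratum total.
Stratum 1 (Low): n = 541; a·d/n = 96·157/541 = 27.8595; b·c/n = 116·172/541 = 36.8799
Stratum 2 (Middle): n = 379; a·d/n = 12·234/379 = 7.4090; b·c/n = 69·64/379 = 11.6517
Stratum 3 (High): n = 615; a·d/n = 121·124/615 = 24.3967; b·c/n = 256·114/615 = 47.4537
OR_MH = (27.8595 + 7.4090 + 24.3967) / (36.8799 + 11.6517 + 47.4537) = 59.6652 / 95.9852 = 0.62161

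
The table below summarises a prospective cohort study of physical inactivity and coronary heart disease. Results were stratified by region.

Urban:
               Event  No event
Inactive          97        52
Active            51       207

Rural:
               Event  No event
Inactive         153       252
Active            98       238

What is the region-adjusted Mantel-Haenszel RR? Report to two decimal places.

RR_MH = Σ(aᵢ·n₀ᵢ/nᵢ) / Σ(cᵢ·n₁ᵢ/nᵢ), with n₁ᵢ = aᵢ+bᵢ (exposed), n₀ᵢ = cᵢ+dᵢ (unexposed), nᵢ = n₁ᵢ+n₀ᵢ.
Stratum 1 (Urban): n₁ = 149, n₀ = 258, n = 407; a·n₀/n = 97·258/407 = 61.4889; c·n₁/n = 51·149/407 = 18.6708
Stratum 2 (Rural): n₁ = 405, n₀ = 336, n = 741; a·n₀/n = 153·336/741 = 69.3765; c·n₁/n = 98·405/741 = 53.5628
RR_MH = (61.4889 + 69.3765) / (18.6708 + 53.5628) = 130.8655 / 72.2335 = 1.81170

1.81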